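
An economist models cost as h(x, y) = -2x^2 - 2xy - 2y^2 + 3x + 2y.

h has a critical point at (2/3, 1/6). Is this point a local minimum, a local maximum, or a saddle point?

The Hessian of h is constant: H = [[-4, -2], [-2, -4]].
det(H) = (-4)·(-4) − (-2)² = 12.
det(H) > 0 and tr(H) = -8 < 0, so H is negative definite and the point is a local maximum.

local maximum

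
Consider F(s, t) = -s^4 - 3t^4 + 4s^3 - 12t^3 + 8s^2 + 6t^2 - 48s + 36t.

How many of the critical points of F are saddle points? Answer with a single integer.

F separates as a function of s plus a function of t, so ∇F=0 decouples.
∂F/∂s = -4(s - 3)(s - 2)(s + 2) = 0 at s ∈ {-2, 2, 3}; ∂F/∂t = -12(t - 1)(t + 1)(t + 3) = 0 at t ∈ {-3, -1, 1}.
The Hessian is diagonal: diag(F_ss, F_tt). Second derivatives: F_ss(-2)=-80, F_ss(2)=16, F_ss(3)=-20; F_tt(-3)=-96, F_tt(-1)=48, F_tt(1)=-96.
Saddle points occur where the two diagonal entries have opposite signs: (-2, -1), (2, -3), (2, 1), (3, -1). Count: 4.

4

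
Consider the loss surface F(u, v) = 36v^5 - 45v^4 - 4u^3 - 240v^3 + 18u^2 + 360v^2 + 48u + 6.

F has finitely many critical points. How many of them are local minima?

2

F separates as a function of u plus a function of v, so ∇F=0 decouples.
∂F/∂u = -12(u - 4)(u + 1) = 0 at u ∈ {-1, 4}; ∂F/∂v = 180v(v - 2)(v - 1)(v + 2) = 0 at v ∈ {-2, 0, 1, 2}.
The Hessian is diagonal: diag(F_uu, F_vv). Second derivatives: F_uu(-1)=60, F_uu(4)=-60; F_vv(-2)=-4320, F_vv(0)=720, F_vv(1)=-540, F_vv(2)=1440.
Local minima occur where both diagonal entries positive: (-1, 0), (-1, 2). Count: 2.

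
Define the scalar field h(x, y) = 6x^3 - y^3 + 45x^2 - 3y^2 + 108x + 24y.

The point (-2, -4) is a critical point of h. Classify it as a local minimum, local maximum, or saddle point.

local minimum

The mixed partial ∂²h/∂x∂y is 0, so the Hessian at any point is diag(h_xx, h_yy) = diag(18(2x + 5), -6(y + 1)).
At (-2, -4): H = diag(18, 18).
Both eigenvalues are positive, so H is positive definite: a local minimum.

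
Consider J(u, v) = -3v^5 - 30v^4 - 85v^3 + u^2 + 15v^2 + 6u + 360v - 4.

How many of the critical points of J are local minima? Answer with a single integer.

J separates as a function of u plus a function of v, so ∇J=0 decouples.
∂J/∂u = 2(u + 3) = 0 at u ∈ {-3}; ∂J/∂v = -15(v - 1)(v + 2)(v + 3)(v + 4) = 0 at v ∈ {-4, -3, -2, 1}.
The Hessian is diagonal: diag(J_uu, J_vv). Second derivatives: J_uu(-3)=2; J_vv(-4)=150, J_vv(-3)=-60, J_vv(-2)=90, J_vv(1)=-900.
Local minima occur where both diagonal entries positive: (-3, -4), (-3, -2). Count: 2.

2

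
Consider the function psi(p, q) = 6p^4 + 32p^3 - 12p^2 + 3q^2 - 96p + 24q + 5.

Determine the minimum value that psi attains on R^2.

psi(p,q) separates as A(p) + B(q) + 5, so its minimum is min A + min B + 5.
A'(p) = 24(p - 1)(p + 1)(p + 4) vanishes at p ∈ {-4, -1, 1}; B'(q) = 6q + 24 vanishes at q ∈ {-4}.
Local minima of A (where A''>0): A(-4)=-320, A(1)=-70. Local minima of B: B(-4)=-48.
So the global minimum of psi is A(-4) + B(-4) + 5 = -320 − 48 + 5 = -363, attained at (-4, -4).

-363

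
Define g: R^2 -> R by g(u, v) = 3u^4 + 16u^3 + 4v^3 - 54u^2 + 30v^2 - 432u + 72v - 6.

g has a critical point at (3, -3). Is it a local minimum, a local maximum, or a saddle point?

The mixed partial ∂²g/∂u∂v is 0, so the Hessian at any point is diag(g_uu, g_vv) = diag(12(3u^2 + 8u - 9), 12(2v + 5)).
At (3, -3): H = diag(504, -12).
The eigenvalues have opposite signs, so H is indefinite: a saddle point.

saddle point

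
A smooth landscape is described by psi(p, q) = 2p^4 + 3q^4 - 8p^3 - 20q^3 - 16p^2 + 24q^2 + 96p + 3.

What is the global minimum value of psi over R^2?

-285

psi(p,q) separates as A(p) + B(q) + 3, so its minimum is min A + min B + 3.
A'(p) = 8(p - 3)(p - 2)(p + 2) vanishes at p ∈ {-2, 2, 3}; B'(q) = 12q(q - 4)(q - 1) vanishes at q ∈ {0, 1, 4}.
Local minima of A (where A''>0): A(-2)=-160, A(3)=90. Local minima of B: B(0)=0, B(4)=-128.
So the global minimum of psi is A(-2) + B(4) + 3 = -160 − 128 + 3 = -285, attained at (-2, 4).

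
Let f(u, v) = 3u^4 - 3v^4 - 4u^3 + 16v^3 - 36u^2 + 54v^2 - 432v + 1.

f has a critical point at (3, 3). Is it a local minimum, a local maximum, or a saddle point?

local minimum

The mixed partial ∂²f/∂u∂v is 0, so the Hessian at any point is diag(f_uu, f_vv) = diag(12(3u^2 - 2u - 6), 12(-3v^2 + 8v + 9)).
At (3, 3): H = diag(180, 72).
Both eigenvalues are positive, so H is positive definite: a local minimum.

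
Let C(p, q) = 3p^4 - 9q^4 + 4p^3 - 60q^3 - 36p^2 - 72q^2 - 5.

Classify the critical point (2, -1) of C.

The mixed partial ∂²C/∂p∂q is 0, so the Hessian at any point is diag(C_pp, C_qq) = diag(12(3p^2 + 2p - 6), -36(3q^2 + 10q + 4)).
At (2, -1): H = diag(120, 108).
Both eigenvalues are positive, so H is positive definite: a local minimum.

local minimum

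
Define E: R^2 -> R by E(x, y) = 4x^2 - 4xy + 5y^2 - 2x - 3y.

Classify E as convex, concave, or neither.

E is quadratic, so its Hessian is the constant matrix H = [[8, -4], [-4, 10]].
det(H) = 64, tr(H) = 18.
det(H) > 0 and tr(H) > 0, so H is positive definite everywhere: convex.

convex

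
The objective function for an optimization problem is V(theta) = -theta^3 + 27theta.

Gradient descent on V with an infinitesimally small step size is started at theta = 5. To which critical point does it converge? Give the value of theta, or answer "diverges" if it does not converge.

V'(theta) = -3(theta - 3)(theta + 3), so V'(5) = -48.
Gradient descent moves in the -V' direction, i.e. theta is increasing.
There is no critical point above theta=5, and V' keeps the same sign, so the iterate runs off to +∞.

diverges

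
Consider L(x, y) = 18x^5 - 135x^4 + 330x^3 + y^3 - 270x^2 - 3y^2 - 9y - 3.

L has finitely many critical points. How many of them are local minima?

2

L separates as a function of x plus a function of y, so ∇L=0 decouples.
∂L/∂x = 90x(x - 3)(x - 2)(x - 1) = 0 at x ∈ {0, 1, 2, 3}; ∂L/∂y = 3(y - 3)(y + 1) = 0 at y ∈ {-1, 3}.
The Hessian is diagonal: diag(L_xx, L_yy). Second derivatives: L_xx(0)=-540, L_xx(1)=180, L_xx(2)=-180, L_xx(3)=540; L_yy(-1)=-12, L_yy(3)=12.
Local minima occur where both diagonal entries positive: (1, 3), (3, 3). Count: 2.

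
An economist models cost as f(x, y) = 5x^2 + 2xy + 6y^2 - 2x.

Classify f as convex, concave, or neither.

f is quadratic, so its Hessian is the constant matrix H = [[10, 2], [2, 12]].
det(H) = 116, tr(H) = 22.
det(H) > 0 and tr(H) > 0, so H is positive definite everywhere: convex.

convex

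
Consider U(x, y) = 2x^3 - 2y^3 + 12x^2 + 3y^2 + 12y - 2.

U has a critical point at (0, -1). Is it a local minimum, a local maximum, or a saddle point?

The mixed partial ∂²U/∂x∂y is 0, so the Hessian at any point is diag(U_xx, U_yy) = diag(12(x + 2), 6(-2y + 1)).
At (0, -1): H = diag(24, 18).
Both eigenvalues are positive, so H is positive definite: a local minimum.

local minimum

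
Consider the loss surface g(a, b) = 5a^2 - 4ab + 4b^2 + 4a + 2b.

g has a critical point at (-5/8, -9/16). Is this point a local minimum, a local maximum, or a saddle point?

The Hessian of g is constant: H = [[10, -4], [-4, 8]].
det(H) = 10·8 − (-4)² = 64.
det(H) > 0 and tr(H) = 18 > 0, so H is positive definite and the point is a local minimum.

local minimum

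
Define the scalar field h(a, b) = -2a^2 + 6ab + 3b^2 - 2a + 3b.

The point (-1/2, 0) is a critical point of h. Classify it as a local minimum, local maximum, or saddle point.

The Hessian of h is constant: H = [[-4, 6], [6, 6]].
det(H) = (-4)·6 − 6² = -60.
Since det(H) < 0, H is indefinite and the critical point is a saddle point.

saddle point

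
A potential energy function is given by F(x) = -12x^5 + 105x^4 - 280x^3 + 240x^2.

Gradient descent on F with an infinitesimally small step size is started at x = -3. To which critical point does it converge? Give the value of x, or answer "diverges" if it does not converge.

F'(x) = -60x(x - 4)(x - 2)(x - 1), so F'(-3) = -25200.
Gradient descent moves in the -F' direction, i.e. x is increasing.
The nearest critical point in that direction is x = 0, where F'' = 480 > 0 (a local minimum). The iterate converges there.

0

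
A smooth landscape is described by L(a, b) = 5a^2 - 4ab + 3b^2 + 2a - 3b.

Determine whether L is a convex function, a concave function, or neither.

convex

L is quadratic, so its Hessian is the constant matrix H = [[10, -4], [-4, 6]].
det(H) = 44, tr(H) = 16.
det(H) > 0 and tr(H) > 0, so H is positive definite everywhere: convex.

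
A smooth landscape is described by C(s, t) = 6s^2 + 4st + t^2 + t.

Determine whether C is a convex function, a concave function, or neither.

C is quadratic, so its Hessian is the constant matrix H = [[12, 4], [4, 2]].
det(H) = 8, tr(H) = 14.
det(H) > 0 and tr(H) > 0, so H is positive definite everywhere: convex.

convex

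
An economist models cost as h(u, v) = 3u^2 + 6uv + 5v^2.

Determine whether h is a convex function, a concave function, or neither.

h is quadratic, so its Hessian is the constant matrix H = [[6, 6], [6, 10]].
det(H) = 24, tr(H) = 16.
det(H) > 0 and tr(H) > 0, so H is positive definite everywhere: convex.

convex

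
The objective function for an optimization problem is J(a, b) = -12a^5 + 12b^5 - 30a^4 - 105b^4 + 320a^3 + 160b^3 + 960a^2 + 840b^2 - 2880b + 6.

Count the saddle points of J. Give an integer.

J separates as a function of a plus a function of b, so ∇J=0 decouples.
∂J/∂a = -60a(a - 4)(a + 2)(a + 4) = 0 at a ∈ {-4, -2, 0, 4}; ∂J/∂b = 60(b - 4)(b - 3)(b - 2)(b + 2) = 0 at b ∈ {-2, 2, 3, 4}.
The Hessian is diagonal: diag(J_aa, J_bb). Second derivatives: J_aa(-4)=3840, J_aa(-2)=-1440, J_aa(0)=1920, J_aa(4)=-11520; J_bb(-2)=-7200, J_bb(2)=480, J_bb(3)=-300, J_bb(4)=720.
Saddle points occur where the two diagonal entries have opposite signs: (-4, -2), (-4, 3), (-2, 2), (-2, 4), (0, -2), (0, 3), (4, 2), (4, 4). Count: 8.

8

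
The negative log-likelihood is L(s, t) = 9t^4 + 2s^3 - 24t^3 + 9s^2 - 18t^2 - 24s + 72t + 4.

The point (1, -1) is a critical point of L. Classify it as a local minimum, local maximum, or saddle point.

local minimum

The mixed partial ∂²L/∂s∂t is 0, so the Hessian at any point is diag(L_ss, L_tt) = diag(6(2s + 3), 36(3t^2 - 4t - 1)).
At (1, -1): H = diag(30, 216).
Both eigenvalues are positive, so H is positive definite: a local minimum.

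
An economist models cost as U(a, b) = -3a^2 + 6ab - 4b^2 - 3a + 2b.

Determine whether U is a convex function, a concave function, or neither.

U is quadratic, so its Hessian is the constant matrix H = [[-6, 6], [6, -8]].
det(H) = 12, tr(H) = -14.
det(H) > 0 and tr(H) < 0, so H is negative definite everywhere: concave.

concave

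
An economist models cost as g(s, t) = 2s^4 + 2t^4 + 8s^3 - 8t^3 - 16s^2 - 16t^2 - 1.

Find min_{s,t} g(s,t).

-513

g(s,t) separates as P(s) + Q(t) − 1, so its minimum is min P + min Q − 1.
P'(s) = 8s(s - 1)(s + 4) vanishes at s ∈ {-4, 0, 1}; Q'(t) = 8t(t - 4)(t + 1) vanishes at t ∈ {-1, 0, 4}.
Local minima of P (where P''>0): P(-4)=-256, P(1)=-6. Local minima of Q: Q(-1)=-6, Q(4)=-256.
So the global minimum of g is P(-4) + Q(4) − 1 = -256 − 256 − 1 = -513, attained at (-4, 4).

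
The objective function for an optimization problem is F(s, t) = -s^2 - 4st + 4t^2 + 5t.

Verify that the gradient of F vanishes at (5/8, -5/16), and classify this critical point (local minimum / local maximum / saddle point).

saddle point

∇F = (-2s - 4t, -4s + 8t + 5); substituting (5/8, -5/16) gives ∇F = (0, 0), so (5/8, -5/16) is indeed a critical point.
The Hessian of F is constant: H = [[-2, -4], [-4, 8]].
det(H) = (-2)·8 − (-4)² = -32.
Since det(H) < 0, H is indefinite and the critical point is a saddle point.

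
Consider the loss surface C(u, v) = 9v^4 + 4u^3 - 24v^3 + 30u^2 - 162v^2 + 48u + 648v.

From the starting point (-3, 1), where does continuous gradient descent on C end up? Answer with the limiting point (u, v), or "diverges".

(-1, -3)

C is separable, so gradient descent decouples: u follows -∂C/∂u, v follows -∂C/∂v.
∂C/∂u = 12(u + 1)(u + 4); at u=-3 this is -24, so u increases.
∂C/∂v = 36(v - 3)(v - 2)(v + 3); at v=1 this is 288, so v decreases.
u converges to its nearest critical value -1 (a local min of the u-part); v converges to -3. The iterate converges to (-1, -3).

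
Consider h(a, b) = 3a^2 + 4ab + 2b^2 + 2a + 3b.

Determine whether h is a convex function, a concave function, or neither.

h is quadratic, so its Hessian is the constant matrix H = [[6, 4], [4, 4]].
det(H) = 8, tr(H) = 10.
det(H) > 0 and tr(H) > 0, so H is positive definite everywhere: convex.

convex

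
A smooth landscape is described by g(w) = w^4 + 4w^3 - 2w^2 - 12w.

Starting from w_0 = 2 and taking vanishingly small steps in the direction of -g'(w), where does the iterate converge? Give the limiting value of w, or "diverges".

g'(w) = 4(w - 1)(w + 1)(w + 3), so g'(2) = 60.
Gradient descent moves in the -g' direction, i.e. w is decreasing.
The nearest critical point in that direction is w = 1, where g'' = 32 > 0 (a local minimum). The iterate converges there.

1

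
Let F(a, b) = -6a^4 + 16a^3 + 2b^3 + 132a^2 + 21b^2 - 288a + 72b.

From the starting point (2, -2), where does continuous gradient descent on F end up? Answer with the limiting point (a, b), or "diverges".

F is separable, so gradient descent decouples: a follows -∂F/∂a, b follows -∂F/∂b.
∂F/∂a = -24(a - 4)(a - 1)(a + 3); at a=2 this is 240, so a decreases.
∂F/∂b = 6(b + 3)(b + 4); at b=-2 this is 12, so b decreases.
a converges to its nearest critical value 1 (a local min of the a-part); b converges to -3. The iterate converges to (1, -3).

(1, -3)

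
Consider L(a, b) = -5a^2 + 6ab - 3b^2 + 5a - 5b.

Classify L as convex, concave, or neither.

L is quadratic, so its Hessian is the constant matrix H = [[-10, 6], [6, -6]].
det(H) = 24, tr(H) = -16.
det(H) > 0 and tr(H) < 0, so H is negative definite everywhere: concave.

concave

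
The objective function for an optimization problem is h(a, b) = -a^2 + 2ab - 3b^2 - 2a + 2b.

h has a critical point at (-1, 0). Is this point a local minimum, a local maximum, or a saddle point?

The Hessian of h is constant: H = [[-2, 2], [2, -6]].
det(H) = (-2)·(-6) − 2² = 8.
det(H) > 0 and tr(H) = -8 < 0, so H is negative definite and the point is a local maximum.

local maximum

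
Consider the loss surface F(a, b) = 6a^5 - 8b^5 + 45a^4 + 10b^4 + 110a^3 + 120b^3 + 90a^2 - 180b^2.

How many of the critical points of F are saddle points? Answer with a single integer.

8

F separates as a function of a plus a function of b, so ∇F=0 decouples.
∂F/∂a = 30a(a + 1)(a + 2)(a + 3) = 0 at a ∈ {-3, -2, -1, 0}; ∂F/∂b = -40b(b - 3)(b - 1)(b + 3) = 0 at b ∈ {-3, 0, 1, 3}.
The Hessian is diagonal: diag(F_aa, F_bb). Second derivatives: F_aa(-3)=-180, F_aa(-2)=60, F_aa(-1)=-60, F_aa(0)=180; F_bb(-3)=2880, F_bb(0)=-360, F_bb(1)=320, F_bb(3)=-1440.
Saddle points occur where the two diagonal entries have opposite signs: (-3, -3), (-3, 1), (-2, 0), (-2, 3), (-1, -3), (-1, 1), (0, 0), (0, 3). Count: 8.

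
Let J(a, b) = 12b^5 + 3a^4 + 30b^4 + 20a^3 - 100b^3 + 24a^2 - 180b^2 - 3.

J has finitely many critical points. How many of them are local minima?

J separates as a function of a plus a function of b, so ∇J=0 decouples.
∂J/∂a = 12a(a + 1)(a + 4) = 0 at a ∈ {-4, -1, 0}; ∂J/∂b = 60b(b - 2)(b + 1)(b + 3) = 0 at b ∈ {-3, -1, 0, 2}.
The Hessian is diagonal: diag(J_aa, J_bb). Second derivatives: J_aa(-4)=144, J_aa(-1)=-36, J_aa(0)=48; J_bb(-3)=-1800, J_bb(-1)=360, J_bb(0)=-360, J_bb(2)=1800.
Local minima occur where both diagonal entries positive: (-4, -1), (-4, 2), (0, -1), (0, 2). Count: 4.

4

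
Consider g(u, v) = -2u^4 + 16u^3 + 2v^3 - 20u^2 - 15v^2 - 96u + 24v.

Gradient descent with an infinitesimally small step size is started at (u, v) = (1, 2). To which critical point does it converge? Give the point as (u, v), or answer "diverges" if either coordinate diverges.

g is separable, so gradient descent decouples: u follows -∂g/∂u, v follows -∂g/∂v.
∂g/∂u = -8(u - 4)(u - 3)(u + 1); at u=1 this is -96, so u increases.
∂g/∂v = 6(v - 4)(v - 1); at v=2 this is -12, so v increases.
u converges to its nearest critical value 3 (a local min of the u-part); v converges to 4. The iterate converges to (3, 4).

(3, 4)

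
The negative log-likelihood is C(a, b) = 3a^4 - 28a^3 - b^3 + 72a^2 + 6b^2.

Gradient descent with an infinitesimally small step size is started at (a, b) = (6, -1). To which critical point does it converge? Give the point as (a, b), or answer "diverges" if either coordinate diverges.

(4, 0)

C is separable, so gradient descent decouples: a follows -∂C/∂a, b follows -∂C/∂b.
∂C/∂a = 12a(a - 4)(a - 3); at a=6 this is 432, so a decreases.
∂C/∂b = -3b(b - 4); at b=-1 this is -15, so b increases.
a converges to its nearest critical value 4 (a local min of the a-part); b converges to 0. The iterate converges to (4, 0).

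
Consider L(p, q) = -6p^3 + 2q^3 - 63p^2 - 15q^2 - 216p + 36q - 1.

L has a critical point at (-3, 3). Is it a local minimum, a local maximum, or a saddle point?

The mixed partial ∂²L/∂p∂q is 0, so the Hessian at any point is diag(L_pp, L_qq) = diag(-18(2p + 7), 6(2q - 5)).
At (-3, 3): H = diag(-18, 6).
The eigenvalues have opposite signs, so H is indefinite: a saddle point.

saddle point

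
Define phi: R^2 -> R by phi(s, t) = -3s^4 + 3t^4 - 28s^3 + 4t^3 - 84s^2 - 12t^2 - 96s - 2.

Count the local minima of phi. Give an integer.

2

phi separates as a function of s plus a function of t, so ∇phi=0 decouples.
∂phi/∂s = -12(s + 1)(s + 2)(s + 4) = 0 at s ∈ {-4, -2, -1}; ∂phi/∂t = 12t(t - 1)(t + 2) = 0 at t ∈ {-2, 0, 1}.
The Hessian is diagonal: diag(phi_ss, phi_tt). Second derivatives: phi_ss(-4)=-72, phi_ss(-2)=24, phi_ss(-1)=-36; phi_tt(-2)=72, phi_tt(0)=-24, phi_tt(1)=36.
Local minima occur where both diagonal entries positive: (-2, -2), (-2, 1). Count: 2.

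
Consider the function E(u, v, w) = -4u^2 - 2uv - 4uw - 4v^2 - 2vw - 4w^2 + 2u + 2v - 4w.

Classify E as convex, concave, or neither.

E is quadratic, so its Hessian is the constant matrix H = [[-8, -2, -4], [-2, -8, -2], [-4, -2, -8]].
Leading principal minors: -8, 60, -352.
Signs alternate −, +, − ⇒ H ≺ 0 ⇒ concave.

concave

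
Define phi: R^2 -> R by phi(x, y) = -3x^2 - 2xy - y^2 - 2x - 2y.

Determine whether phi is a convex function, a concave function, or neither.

phi is quadratic, so its Hessian is the constant matrix H = [[-6, -2], [-2, -2]].
det(H) = 8, tr(H) = -8.
det(H) > 0 and tr(H) < 0, so H is negative definite everywhere: concave.

concave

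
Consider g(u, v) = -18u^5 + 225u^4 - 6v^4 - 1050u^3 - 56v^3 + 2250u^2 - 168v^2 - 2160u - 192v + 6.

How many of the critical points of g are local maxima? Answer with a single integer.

4

g separates as a function of u plus a function of v, so ∇g=0 decouples.
∂g/∂u = -90(u - 4)(u - 3)(u - 2)(u - 1) = 0 at u ∈ {1, 2, 3, 4}; ∂g/∂v = -24(v + 1)(v + 2)(v + 4) = 0 at v ∈ {-4, -2, -1}.
The Hessian is diagonal: diag(g_uu, g_vv). Second derivatives: g_uu(1)=540, g_uu(2)=-180, g_uu(3)=180, g_uu(4)=-540; g_vv(-4)=-144, g_vv(-2)=48, g_vv(-1)=-72.
Local maxima occur where both diagonal entries negative: (2, -4), (2, -1), (4, -4), (4, -1). Count: 4.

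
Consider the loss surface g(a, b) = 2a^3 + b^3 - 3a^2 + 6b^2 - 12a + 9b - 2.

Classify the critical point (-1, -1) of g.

saddle point

The mixed partial ∂²g/∂a∂b is 0, so the Hessian at any point is diag(g_aa, g_bb) = diag(6(2a - 1), 6(b + 2)).
At (-1, -1): H = diag(-18, 6).
The eigenvalues have opposite signs, so H is indefinite: a saddle point.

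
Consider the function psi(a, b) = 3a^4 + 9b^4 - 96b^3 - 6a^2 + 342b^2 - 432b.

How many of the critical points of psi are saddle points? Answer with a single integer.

4

psi separates as a function of a plus a function of b, so ∇psi=0 decouples.
∂psi/∂a = 12a(a - 1)(a + 1) = 0 at a ∈ {-1, 0, 1}; ∂psi/∂b = 36(b - 4)(b - 3)(b - 1) = 0 at b ∈ {1, 3, 4}.
The Hessian is diagonal: diag(psi_aa, psi_bb). Second derivatives: psi_aa(-1)=24, psi_aa(0)=-12, psi_aa(1)=24; psi_bb(1)=216, psi_bb(3)=-72, psi_bb(4)=108.
Saddle points occur where the two diagonal entries have opposite signs: (-1, 3), (0, 1), (0, 4), (1, 3). Count: 4.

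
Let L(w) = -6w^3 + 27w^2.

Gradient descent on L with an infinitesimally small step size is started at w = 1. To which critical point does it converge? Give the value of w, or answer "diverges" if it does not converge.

L'(w) = -18w(w - 3), so L'(1) = 36.
Gradient descent moves in the -L' direction, i.e. w is decreasing.
The nearest critical point in that direction is w = 0, where L'' = 54 > 0 (a local minimum). The iterate converges there.

0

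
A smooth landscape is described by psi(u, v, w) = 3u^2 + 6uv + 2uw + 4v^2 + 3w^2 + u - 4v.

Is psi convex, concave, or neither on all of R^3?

psi is quadratic, so its Hessian is the constant matrix H = [[6, 6, 2], [6, 8, 0], [2, 0, 6]].
Leading principal minors: 6, 12, 40.
All positive ⇒ H ≻ 0 ⇒ convex.

convex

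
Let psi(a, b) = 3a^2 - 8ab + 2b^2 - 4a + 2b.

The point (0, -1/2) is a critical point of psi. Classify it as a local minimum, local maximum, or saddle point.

The Hessian of psi is constant: H = [[6, -8], [-8, 4]].
det(H) = 6·4 − (-8)² = -40.
Since det(H) < 0, H is indefinite and the critical point is a saddle point.

saddle point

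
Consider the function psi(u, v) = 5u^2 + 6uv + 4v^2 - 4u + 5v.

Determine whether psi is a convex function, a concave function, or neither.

convex

psi is quadratic, so its Hessian is the constant matrix H = [[10, 6], [6, 8]].
det(H) = 44, tr(H) = 18.
det(H) > 0 and tr(H) > 0, so H is positive definite everywhere: convex.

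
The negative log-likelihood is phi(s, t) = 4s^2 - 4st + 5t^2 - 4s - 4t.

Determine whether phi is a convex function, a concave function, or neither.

phi is quadratic, so its Hessian is the constant matrix H = [[8, -4], [-4, 10]].
det(H) = 64, tr(H) = 18.
det(H) > 0 and tr(H) > 0, so H is positive definite everywhere: convex.

convex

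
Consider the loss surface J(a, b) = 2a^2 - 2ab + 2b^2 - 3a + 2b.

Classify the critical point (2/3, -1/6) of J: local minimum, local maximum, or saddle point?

local minimum

The Hessian of J is constant: H = [[4, -2], [-2, 4]].
det(H) = 4·4 − (-2)² = 12.
det(H) > 0 and tr(H) = 8 > 0, so H is positive definite and the point is a local minimum.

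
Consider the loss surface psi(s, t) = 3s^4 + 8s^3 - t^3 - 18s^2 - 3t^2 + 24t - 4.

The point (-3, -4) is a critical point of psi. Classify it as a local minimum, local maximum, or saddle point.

The mixed partial ∂²psi/∂s∂t is 0, so the Hessian at any point is diag(psi_ss, psi_tt) = diag(12(3s^2 + 4s - 3), -6(t + 1)).
At (-3, -4): H = diag(144, 18).
Both eigenvalues are positive, so H is positive definite: a local minimum.

local minimum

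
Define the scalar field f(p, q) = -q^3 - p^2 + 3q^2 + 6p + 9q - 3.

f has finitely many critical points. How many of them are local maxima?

f separates as a function of p plus a function of q, so ∇f=0 decouples.
∂f/∂p = -2(p - 3) = 0 at p ∈ {3}; ∂f/∂q = -3(q - 3)(q + 1) = 0 at q ∈ {-1, 3}.
The Hessian is diagonal: diag(f_pp, f_qq). Second derivatives: f_pp(3)=-2; f_qq(-1)=12, f_qq(3)=-12.
Local maxima occur where both diagonal entries negative: (3, 3). Count: 1.

1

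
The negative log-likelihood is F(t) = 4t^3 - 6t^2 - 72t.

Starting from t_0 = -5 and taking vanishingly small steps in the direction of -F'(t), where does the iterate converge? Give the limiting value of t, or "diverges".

diverges

F'(t) = 12(t - 3)(t + 2), so F'(-5) = 288.
Gradient descent moves in the -F' direction, i.e. t is decreasing.
There is no critical point below t=-5, and F' keeps the same sign, so the iterate runs off to −∞.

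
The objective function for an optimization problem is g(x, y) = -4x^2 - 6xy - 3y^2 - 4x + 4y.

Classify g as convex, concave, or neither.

g is quadratic, so its Hessian is the constant matrix H = [[-8, -6], [-6, -6]].
det(H) = 12, tr(H) = -14.
det(H) > 0 and tr(H) < 0, so H is negative definite everywhere: concave.

concave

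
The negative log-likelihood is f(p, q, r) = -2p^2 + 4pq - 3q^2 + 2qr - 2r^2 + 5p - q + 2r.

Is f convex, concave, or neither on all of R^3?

f is quadratic, so its Hessian is the constant matrix H = [[-4, 4, 0], [4, -6, 2], [0, 2, -4]].
Leading principal minors: -4, 8, -16.
Signs alternate −, +, − ⇒ H ≺ 0 ⇒ concave.

concave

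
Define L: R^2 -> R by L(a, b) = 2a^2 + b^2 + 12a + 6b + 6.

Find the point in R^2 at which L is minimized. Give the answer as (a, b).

(-3, -3)

L(a,b) separates as P(a) + Q(b) + 6, so its minimum is min P + min Q + 6.
P'(a) = 4a + 12 vanishes at a ∈ {-3}; Q'(b) = 2b + 6 vanishes at b ∈ {-3}.
Local minima of P (where P''>0): P(-3)=-18. Local minima of Q: Q(-3)=-9.
So the global minimum of L is P(-3) + Q(-3) + 6 = -18 − 9 + 6 = -21, attained at (-3, -3).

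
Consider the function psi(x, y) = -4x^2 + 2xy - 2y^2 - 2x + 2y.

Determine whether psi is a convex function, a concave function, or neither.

psi is quadratic, so its Hessian is the constant matrix H = [[-8, 2], [2, -4]].
det(H) = 28, tr(H) = -12.
det(H) > 0 and tr(H) < 0, so H is negative definite everywhere: concave.

concave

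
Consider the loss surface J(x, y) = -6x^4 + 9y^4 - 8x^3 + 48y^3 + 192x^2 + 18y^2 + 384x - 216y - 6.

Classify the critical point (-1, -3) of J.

local minimum

The mixed partial ∂²J/∂x∂y is 0, so the Hessian at any point is diag(J_xx, J_yy) = diag(24(-3x^2 - 2x + 16), 36(3y^2 + 8y + 1)).
At (-1, -3): H = diag(360, 144).
Both eigenvalues are positive, so H is positive definite: a local minimum.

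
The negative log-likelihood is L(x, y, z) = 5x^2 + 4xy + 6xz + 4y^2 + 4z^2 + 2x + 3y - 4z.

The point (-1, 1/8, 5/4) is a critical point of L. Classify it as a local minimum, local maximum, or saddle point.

local minimum

The Hessian is constant: H = [[10, 4, 6], [4, 8, 0], [6, 0, 8]].
Leading principal minors: Δ₁ = 10, Δ₂ = 64, Δ₃ = 224.
All leading minors are positive, so H is positive definite: a local minimum.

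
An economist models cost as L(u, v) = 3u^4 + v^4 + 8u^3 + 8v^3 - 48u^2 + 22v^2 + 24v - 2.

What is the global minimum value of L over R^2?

L(u,v) separates as P(u) + Q(v) − 2, so its minimum is min P + min Q − 2.
P'(u) = 12u(u - 2)(u + 4) vanishes at u ∈ {-4, 0, 2}; Q'(v) = 4(v + 1)(v + 2)(v + 3) vanishes at v ∈ {-3, -2, -1}.
Local minima of P (where P''>0): P(-4)=-512, P(2)=-80. Local minima of Q: Q(-3)=-9, Q(-1)=-9.
So the global minimum of L is P(-4) + Q(-3) − 2 = -512 − 9 − 2 = -523, attained at (-4, -3).

-523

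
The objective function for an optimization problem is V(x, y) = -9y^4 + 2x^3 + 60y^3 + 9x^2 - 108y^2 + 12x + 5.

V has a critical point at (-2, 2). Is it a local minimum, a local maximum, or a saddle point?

saddle point

The mixed partial ∂²V/∂x∂y is 0, so the Hessian at any point is diag(V_xx, V_yy) = diag(6(2x + 3), 36(-3y^2 + 10y - 6)).
At (-2, 2): H = diag(-6, 72).
The eigenvalues have opposite signs, so H is indefinite: a saddle point.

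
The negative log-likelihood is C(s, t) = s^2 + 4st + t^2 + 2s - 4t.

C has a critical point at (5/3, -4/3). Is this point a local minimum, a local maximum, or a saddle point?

The Hessian of C is constant: H = [[2, 4], [4, 2]].
det(H) = 2·2 − 4² = -12.
Since det(H) < 0, H is indefinite and the critical point is a saddle point.

saddle point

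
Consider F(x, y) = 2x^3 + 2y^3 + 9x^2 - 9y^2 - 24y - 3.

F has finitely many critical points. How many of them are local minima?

F separates as a function of x plus a function of y, so ∇F=0 decouples.
∂F/∂x = 6x(x + 3) = 0 at x ∈ {-3, 0}; ∂F/∂y = 6(y - 4)(y + 1) = 0 at y ∈ {-1, 4}.
The Hessian is diagonal: diag(F_xx, F_yy). Second derivatives: F_xx(-3)=-18, F_xx(0)=18; F_yy(-1)=-30, F_yy(4)=30.
Local minima occur where both diagonal entries positive: (0, 4). Count: 1.

1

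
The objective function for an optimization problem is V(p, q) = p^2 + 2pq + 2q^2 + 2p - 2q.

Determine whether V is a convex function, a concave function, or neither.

V is quadratic, so its Hessian is the constant matrix H = [[2, 2], [2, 4]].
det(H) = 4, tr(H) = 6.
det(H) > 0 and tr(H) > 0, so H is positive definite everywhere: convex.

convex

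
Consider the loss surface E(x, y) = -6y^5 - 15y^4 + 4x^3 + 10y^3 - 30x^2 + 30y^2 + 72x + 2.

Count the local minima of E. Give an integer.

E separates as a function of x plus a function of y, so ∇E=0 decouples.
∂E/∂x = 12(x - 3)(x - 2) = 0 at x ∈ {2, 3}; ∂E/∂y = -30y(y - 1)(y + 1)(y + 2) = 0 at y ∈ {-2, -1, 0, 1}.
The Hessian is diagonal: diag(E_xx, E_yy). Second derivatives: E_xx(2)=-12, E_xx(3)=12; E_yy(-2)=180, E_yy(-1)=-60, E_yy(0)=60, E_yy(1)=-180.
Local minima occur where both diagonal entries positive: (3, -2), (3, 0). Count: 2.

2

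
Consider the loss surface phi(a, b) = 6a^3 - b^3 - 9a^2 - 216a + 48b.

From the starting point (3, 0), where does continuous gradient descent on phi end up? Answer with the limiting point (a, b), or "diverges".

phi is separable, so gradient descent decouples: a follows -∂phi/∂a, b follows -∂phi/∂b.
∂phi/∂a = 18(a - 4)(a + 3); at a=3 this is -108, so a increases.
∂phi/∂b = -3(b - 4)(b + 4); at b=0 this is 48, so b decreases.
a converges to its nearest critical value 4 (a local min of the a-part); b converges to -4. The iterate converges to (4, -4).

(4, -4)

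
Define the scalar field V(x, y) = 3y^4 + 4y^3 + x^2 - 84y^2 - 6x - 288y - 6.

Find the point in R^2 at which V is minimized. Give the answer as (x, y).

V(x,y) separates as P(x) + Q(y) − 6, so its minimum is min P + min Q − 6.
P'(x) = 2x - 6 vanishes at x ∈ {3}; Q'(y) = 12(y - 4)(y + 2)(y + 3) vanishes at y ∈ {-3, -2, 4}.
Local minima of P (where P''>0): P(3)=-9. Local minima of Q: Q(-3)=243, Q(4)=-1472.
So the global minimum of V is P(3) + Q(4) − 6 = -9 − 1472 − 6 = -1487, attained at (3, 4).

(3, 4)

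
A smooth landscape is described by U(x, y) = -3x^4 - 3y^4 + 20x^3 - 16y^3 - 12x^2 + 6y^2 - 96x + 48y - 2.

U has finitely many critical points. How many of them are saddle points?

U separates as a function of x plus a function of y, so ∇U=0 decouples.
∂U/∂x = -12(x - 4)(x - 2)(x + 1) = 0 at x ∈ {-1, 2, 4}; ∂U/∂y = -12(y - 1)(y + 1)(y + 4) = 0 at y ∈ {-4, -1, 1}.
The Hessian is diagonal: diag(U_xx, U_yy). Second derivatives: U_xx(-1)=-180, U_xx(2)=72, U_xx(4)=-120; U_yy(-4)=-180, U_yy(-1)=72, U_yy(1)=-120.
Saddle points occur where the two diagonal entries have opposite signs: (-1, -1), (2, -4), (2, 1), (4, -1). Count: 4.

4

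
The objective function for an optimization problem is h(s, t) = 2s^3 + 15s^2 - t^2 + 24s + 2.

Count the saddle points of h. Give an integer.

1

h separates as a function of s plus a function of t, so ∇h=0 decouples.
∂h/∂s = 6(s + 1)(s + 4) = 0 at s ∈ {-4, -1}; ∂h/∂t = -2t = 0 at t ∈ {0}.
The Hessian is diagonal: diag(h_ss, h_tt). Second derivatives: h_ss(-4)=-18, h_ss(-1)=18; h_tt(0)=-2.
Saddle points occur where the two diagonal entries have opposite signs: (-1, 0). Count: 1.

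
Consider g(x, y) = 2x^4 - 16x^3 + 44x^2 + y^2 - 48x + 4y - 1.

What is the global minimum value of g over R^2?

-23

g(x,y) separates as P(x) + Q(y) − 1, so its minimum is min P + min Q − 1.
P'(x) = 8(x - 3)(x - 2)(x - 1) vanishes at x ∈ {1, 2, 3}; Q'(y) = 2y + 4 vanishes at y ∈ {-2}.
Local minima of P (where P''>0): P(1)=-18, P(3)=-18. Local minima of Q: Q(-2)=-4.
So the global minimum of g is P(1) + Q(-2) − 1 = -18 − 4 − 1 = -23, attained at (1, -2).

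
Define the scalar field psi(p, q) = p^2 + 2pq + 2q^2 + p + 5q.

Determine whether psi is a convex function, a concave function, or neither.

psi is quadratic, so its Hessian is the constant matrix H = [[2, 2], [2, 4]].
det(H) = 4, tr(H) = 6.
det(H) > 0 and tr(H) > 0, so H is positive definite everywhere: convex.

convex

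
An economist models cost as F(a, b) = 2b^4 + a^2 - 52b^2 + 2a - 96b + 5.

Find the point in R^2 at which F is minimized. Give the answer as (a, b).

(-1, 4)

F(a,b) separates as P(a) + Q(b) + 5, so its minimum is min P + min Q + 5.
P'(a) = 2a + 2 vanishes at a ∈ {-1}; Q'(b) = 8(b - 4)(b + 1)(b + 3) vanishes at b ∈ {-3, -1, 4}.
Local minima of P (where P''>0): P(-1)=-1. Local minima of Q: Q(-3)=-18, Q(4)=-704.
So the global minimum of F is P(-1) + Q(4) + 5 = -1 − 704 + 5 = -700, attained at (-1, 4).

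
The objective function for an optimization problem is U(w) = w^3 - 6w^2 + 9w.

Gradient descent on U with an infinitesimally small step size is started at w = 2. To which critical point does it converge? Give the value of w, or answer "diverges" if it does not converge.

3

U'(w) = 3(w - 3)(w - 1), so U'(2) = -3.
Gradient descent moves in the -U' direction, i.e. w is increasing.
The nearest critical point in that direction is w = 3, where U'' = 6 > 0 (a local minimum). The iterate converges there.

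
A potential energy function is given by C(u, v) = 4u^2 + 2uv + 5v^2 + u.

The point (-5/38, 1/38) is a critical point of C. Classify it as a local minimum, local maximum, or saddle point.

local minimum

The Hessian of C is constant: H = [[8, 2], [2, 10]].
det(H) = 8·10 − 2² = 76.
det(H) > 0 and tr(H) = 18 > 0, so H is positive definite and the point is a local minimum.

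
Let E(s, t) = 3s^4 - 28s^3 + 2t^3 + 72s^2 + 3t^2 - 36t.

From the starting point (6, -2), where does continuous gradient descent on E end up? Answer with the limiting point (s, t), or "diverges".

(4, 2)

E is separable, so gradient descent decouples: s follows -∂E/∂s, t follows -∂E/∂t.
∂E/∂s = 12s(s - 4)(s - 3); at s=6 this is 432, so s decreases.
∂E/∂t = 6(t - 2)(t + 3); at t=-2 this is -24, so t increases.
s converges to its nearest critical value 4 (a local min of the s-part); t converges to 2. The iterate converges to (4, 2).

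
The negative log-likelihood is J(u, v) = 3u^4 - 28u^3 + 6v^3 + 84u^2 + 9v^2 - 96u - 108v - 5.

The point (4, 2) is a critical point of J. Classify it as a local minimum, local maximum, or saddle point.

local minimum

The mixed partial ∂²J/∂u∂v is 0, so the Hessian at any point is diag(J_uu, J_vv) = diag(12(3u^2 - 14u + 14), 18(2v + 1)).
At (4, 2): H = diag(72, 90).
Both eigenvalues are positive, so H is positive definite: a local minimum.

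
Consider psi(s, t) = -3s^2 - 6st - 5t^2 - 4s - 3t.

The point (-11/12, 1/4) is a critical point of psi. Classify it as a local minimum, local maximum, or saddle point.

The Hessian of psi is constant: H = [[-6, -6], [-6, -10]].
det(H) = (-6)·(-10) − (-6)² = 24.
det(H) > 0 and tr(H) = -16 < 0, so H is negative definite and the point is a local maximum.

local maximum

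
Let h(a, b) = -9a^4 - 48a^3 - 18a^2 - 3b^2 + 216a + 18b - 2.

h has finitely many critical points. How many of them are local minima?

0

h separates as a function of a plus a function of b, so ∇h=0 decouples.
∂h/∂a = -36(a - 1)(a + 2)(a + 3) = 0 at a ∈ {-3, -2, 1}; ∂h/∂b = -6(b - 3) = 0 at b ∈ {3}.
The Hessian is diagonal: diag(h_aa, h_bb). Second derivatives: h_aa(-3)=-144, h_aa(-2)=108, h_aa(1)=-432; h_bb(3)=-6.
Local minima occur where both diagonal entries positive: none. Count: 0.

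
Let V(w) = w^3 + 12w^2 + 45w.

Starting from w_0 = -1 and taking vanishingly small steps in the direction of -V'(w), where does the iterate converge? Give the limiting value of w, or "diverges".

V'(w) = 3(w + 3)(w + 5), so V'(-1) = 24.
Gradient descent moves in the -V' direction, i.e. w is decreasing.
The nearest critical point in that direction is w = -3, where V'' = 6 > 0 (a local minimum). The iterate converges there.

-3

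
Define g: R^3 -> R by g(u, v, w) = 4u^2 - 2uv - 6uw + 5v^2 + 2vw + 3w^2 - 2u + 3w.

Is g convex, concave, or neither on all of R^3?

convex

g is quadratic, so its Hessian is the constant matrix H = [[8, -2, -6], [-2, 10, 2], [-6, 2, 6]].
Leading principal minors: 8, 76, 112.
All positive ⇒ H ≻ 0 ⇒ convex.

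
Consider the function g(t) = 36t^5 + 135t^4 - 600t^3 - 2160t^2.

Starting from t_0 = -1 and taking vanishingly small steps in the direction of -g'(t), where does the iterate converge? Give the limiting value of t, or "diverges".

-2

g'(t) = 180t(t - 3)(t + 2)(t + 4), so g'(-1) = 2160.
Gradient descent moves in the -g' direction, i.e. t is decreasing.
The nearest critical point in that direction is t = -2, where g'' = 3600 > 0 (a local minimum). The iterate converges there.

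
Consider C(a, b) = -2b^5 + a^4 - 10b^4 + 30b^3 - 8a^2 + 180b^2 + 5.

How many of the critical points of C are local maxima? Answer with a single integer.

2

C separates as a function of a plus a function of b, so ∇C=0 decouples.
∂C/∂a = 4a(a - 2)(a + 2) = 0 at a ∈ {-2, 0, 2}; ∂C/∂b = -10b(b - 3)(b + 3)(b + 4) = 0 at b ∈ {-4, -3, 0, 3}.
The Hessian is diagonal: diag(C_aa, C_bb). Second derivatives: C_aa(-2)=32, C_aa(0)=-16, C_aa(2)=32; C_bb(-4)=280, C_bb(-3)=-180, C_bb(0)=360, C_bb(3)=-1260.
Local maxima occur where both diagonal entries negative: (0, -3), (0, 3). Count: 2.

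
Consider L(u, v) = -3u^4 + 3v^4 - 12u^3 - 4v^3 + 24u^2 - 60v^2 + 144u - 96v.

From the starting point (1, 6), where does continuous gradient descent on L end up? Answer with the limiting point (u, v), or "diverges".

(-2, 4)

L is separable, so gradient descent decouples: u follows -∂L/∂u, v follows -∂L/∂v.
∂L/∂u = -12(u - 2)(u + 2)(u + 3); at u=1 this is 144, so u decreases.
∂L/∂v = 12(v - 4)(v + 1)(v + 2); at v=6 this is 1344, so v decreases.
u converges to its nearest critical value -2 (a local min of the u-part); v converges to 4. The iterate converges to (-2, 4).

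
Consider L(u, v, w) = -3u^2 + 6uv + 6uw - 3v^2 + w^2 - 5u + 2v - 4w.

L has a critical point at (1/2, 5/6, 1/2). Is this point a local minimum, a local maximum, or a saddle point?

saddle point

The Hessian is constant: H = [[-6, 6, 6], [6, -6, 0], [6, 0, 2]].
Leading principal minors: Δ₁ = -6, Δ₂ = 0, Δ₃ = 216.
The minors fit neither the all-positive nor the alternating-sign pattern, so H is indefinite: a saddle point.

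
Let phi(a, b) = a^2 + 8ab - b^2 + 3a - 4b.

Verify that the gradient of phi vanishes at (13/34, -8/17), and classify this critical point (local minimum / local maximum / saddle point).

∇phi = (2a + 8b + 3, 8a - 2b - 4); substituting (13/34, -8/17) gives ∇phi = (0, 0), so (13/34, -8/17) is indeed a critical point.
The Hessian of phi is constant: H = [[2, 8], [8, -2]].
det(H) = 2·(-2) − 8² = -68.
Since det(H) < 0, H is indefinite and the critical point is a saddle point.

saddle point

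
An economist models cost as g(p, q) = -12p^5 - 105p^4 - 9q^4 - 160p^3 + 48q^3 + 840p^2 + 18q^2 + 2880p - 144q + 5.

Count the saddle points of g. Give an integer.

g separates as a function of p plus a function of q, so ∇g=0 decouples.
∂g/∂p = -60(p - 2)(p + 2)(p + 3)(p + 4) = 0 at p ∈ {-4, -3, -2, 2}; ∂g/∂q = -36(q - 4)(q - 1)(q + 1) = 0 at q ∈ {-1, 1, 4}.
The Hessian is diagonal: diag(g_pp, g_qq). Second derivatives: g_pp(-4)=720, g_pp(-3)=-300, g_pp(-2)=480, g_pp(2)=-7200; g_qq(-1)=-360, g_qq(1)=216, g_qq(4)=-540.
Saddle points occur where the two diagonal entries have opposite signs: (-4, -1), (-4, 4), (-3, 1), (-2, -1), (-2, 4), (2, 1). Count: 6.

6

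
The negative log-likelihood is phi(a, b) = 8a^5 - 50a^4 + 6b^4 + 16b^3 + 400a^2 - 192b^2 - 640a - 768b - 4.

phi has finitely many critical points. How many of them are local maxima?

phi separates as a function of a plus a function of b, so ∇phi=0 decouples.
∂phi/∂a = 40(a - 4)(a - 2)(a - 1)(a + 2) = 0 at a ∈ {-2, 1, 2, 4}; ∂phi/∂b = 24(b - 4)(b + 2)(b + 4) = 0 at b ∈ {-4, -2, 4}.
The Hessian is diagonal: diag(phi_aa, phi_bb). Second derivatives: phi_aa(-2)=-2880, phi_aa(1)=360, phi_aa(2)=-320, phi_aa(4)=1440; phi_bb(-4)=384, phi_bb(-2)=-288, phi_bb(4)=1152.
Local maxima occur where both diagonal entries negative: (-2, -2), (2, -2). Count: 2.

2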